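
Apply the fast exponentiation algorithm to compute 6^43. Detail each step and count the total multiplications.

Computing 6^43 by squaring (build up from 6^1; each line after the first costs one multiplication):

6^1 = 6
6^2 = (6^1)^2 = 6^2 = 36
6^4 = (6^2)^2 = 36^2 = 1296
6^5 = 6 * 6^4 = 6 * 1296 = 7776
6^10 = (6^5)^2 = 7776^2 = 60466176
6^20 = (6^10)^2 = 60466176^2 = 3656158440062976
6^21 = 6 * 6^20 = 6 * 3656158440062976 = 21936950640377856
6^42 = (6^21)^2 = 21936950640377856^2 = 481229803398374426442198455156736
6^43 = 6 * 6^42 = 6 * 481229803398374426442198455156736 = 2887378820390246558653190730940416

Result: 2887378820390246558653190730940416
Multiplications needed: 8 (8 lines after 6^1)

6^43 = 2887378820390246558653190730940416. Using exponentiation by squaring, this requires 8 multiplications. The key idea: if the exponent is even, square the half-power; if odd, multiply by the base once.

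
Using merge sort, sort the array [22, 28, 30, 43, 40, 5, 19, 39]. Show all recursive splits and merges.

Merge sort trace:

Split: [22, 28, 30, 43, 40, 5, 19, 39] -> [22, 28, 30, 43] and [40, 5, 19, 39]
  Split: [22, 28, 30, 43] -> [22, 28] and [30, 43]
    Split: [22, 28] -> [22] and [28]
    Merge: [22] + [28] -> [22, 28]
    Split: [30, 43] -> [30] and [43]
    Merge: [30] + [43] -> [30, 43]
  Merge: [22, 28] + [30, 43] -> [22, 28, 30, 43]
  Split: [40, 5, 19, 39] -> [40, 5] and [19, 39]
    Split: [40, 5] -> [40] and [5]
    Merge: [40] + [5] -> [5, 40]
    Split: [19, 39] -> [19] and [39]
    Merge: [19] + [39] -> [19, 39]
  Merge: [5, 40] + [19, 39] -> [5, 19, 39, 40]
Merge: [22, 28, 30, 43] + [5, 19, 39, 40] -> [5, 19, 22, 28, 30, 39, 40, 43]

Final sorted array: [5, 19, 22, 28, 30, 39, 40, 43]

The merge sort proceeds by recursively splitting the array and merging sorted halves.
After all merges, the sorted array is [5, 19, 22, 28, 30, 39, 40, 43].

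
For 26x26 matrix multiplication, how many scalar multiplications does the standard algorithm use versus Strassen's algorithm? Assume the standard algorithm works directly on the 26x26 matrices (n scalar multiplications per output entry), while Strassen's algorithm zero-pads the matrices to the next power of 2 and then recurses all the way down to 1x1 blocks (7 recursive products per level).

Matrix multiplication for 26x26 matrices:

Strassen's algorithm requires power-of-2 dimensions. Pad 26x26 to 32x32 (next power of 2).

Standard algorithm: 26^3 = 17576 multiplications
Strassen's algorithm: 7^(log2(32)) = 7^5 = 16807 multiplications
Savings: 17576 - 16807 = 769 multiplications

Standard: 17576 multiplications (26^3). Strassen: 16807 multiplications (7^5, after padding to 32x32). Strassen reduces 8 recursive multiplications to 7 at each level.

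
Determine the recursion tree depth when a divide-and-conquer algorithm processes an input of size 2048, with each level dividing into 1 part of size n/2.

For divide and conquer with division factor 2:

Problem sizes at each level:
Level 0: 2048
Level 1: 1024
Level 2: 512
Level 3: 256
Level 4: 128
Level 5: 64
Level 6: 32
Level 7: 16
Level 8: 8
Level 9: 4
Level 10: 2
Level 11: 1

The root is level 0 and the size-1 base case is level 11 (the tree spans levels 0 through 11, i.e. 12 levels counting the root), so the depth is the number of divisions: log_2(2048) = 11

The recursion tree depth is log_2(2048) = 11. At each level, the problem size is divided by 2, so it takes 11 divisions to reduce to a base case of size 1. The algorithm makes 1 recursive call at each level.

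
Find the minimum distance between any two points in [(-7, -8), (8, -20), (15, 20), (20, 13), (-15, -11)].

Computing all pairwise distances among 5 points:

d((-7, -8), (8, -20)) = 19.2094
d((-7, -8), (15, 20)) = 35.609
d((-7, -8), (20, 13)) = 34.2053
d((-7, -8), (-15, -11)) = 8.544 <-- minimum
d((8, -20), (15, 20)) = 40.6079
d((8, -20), (20, 13)) = 35.1141
d((8, -20), (-15, -11)) = 24.6982
d((15, 20), (20, 13)) = 8.6023
d((15, 20), (-15, -11)) = 43.1393
d((20, 13), (-15, -11)) = 42.4382

Closest pair: (-7, -8) and (-15, -11) with distance 8.544

The closest pair is (-7, -8) and (-15, -11) with Euclidean distance 8.544. For 5 points, brute-force pairwise comparison is shown above. For large n, the divide-and-conquer algorithm (sort by x, recurse on halves, check the dividing strip) achieves O(n log n).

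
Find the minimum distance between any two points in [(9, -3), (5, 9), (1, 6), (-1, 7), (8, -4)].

Computing all pairwise distances among 5 points:

d((9, -3), (5, 9)) = 12.6491
d((9, -3), (1, 6)) = 12.0416
d((9, -3), (-1, 7)) = 14.1421
d((9, -3), (8, -4)) = 1.4142 <-- minimum
d((5, 9), (1, 6)) = 5.0
d((5, 9), (-1, 7)) = 6.3246
d((5, 9), (8, -4)) = 13.3417
d((1, 6), (-1, 7)) = 2.2361
d((1, 6), (8, -4)) = 12.2066
d((-1, 7), (8, -4)) = 14.2127

Closest pair: (9, -3) and (8, -4) with distance 1.4142

The closest pair is (9, -3) and (8, -4) with Euclidean distance 1.4142. For 5 points, brute-force pairwise comparison is shown above. For large n, the divide-and-conquer algorithm (sort by x, recurse on halves, check the dividing strip) achieves O(n log n).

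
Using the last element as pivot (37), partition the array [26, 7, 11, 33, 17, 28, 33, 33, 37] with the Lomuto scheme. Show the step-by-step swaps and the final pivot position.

Lomuto partition with pivot = 37:

Initial array: [26, 7, 11, 33, 17, 28, 33, 33, 37]

arr[0]=26 <= 37: swap with position 0, array becomes [26, 7, 11, 33, 17, 28, 33, 33, 37]
arr[1]=7 <= 37: swap with position 1, array becomes [26, 7, 11, 33, 17, 28, 33, 33, 37]
arr[2]=11 <= 37: swap with position 2, array becomes [26, 7, 11, 33, 17, 28, 33, 33, 37]
arr[3]=33 <= 37: swap with position 3, array becomes [26, 7, 11, 33, 17, 28, 33, 33, 37]
arr[4]=17 <= 37: swap with position 4, array becomes [26, 7, 11, 33, 17, 28, 33, 33, 37]
arr[5]=28 <= 37: swap with position 5, array becomes [26, 7, 11, 33, 17, 28, 33, 33, 37]
arr[6]=33 <= 37: swap with position 6, array becomes [26, 7, 11, 33, 17, 28, 33, 33, 37]
arr[7]=33 <= 37: swap with position 7, array becomes [26, 7, 11, 33, 17, 28, 33, 33, 37]

Place pivot at position 8: [26, 7, 11, 33, 17, 28, 33, 33, 37]
Pivot position: 8

After partitioning with pivot 37, the array becomes [26, 7, 11, 33, 17, 28, 33, 33, 37]. The pivot is placed at index 8. All elements to the left of the pivot are <= 37, and all elements to the right are > 37.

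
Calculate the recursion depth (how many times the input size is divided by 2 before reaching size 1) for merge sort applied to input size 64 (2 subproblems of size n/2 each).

For divide and conquer with division factor 2:

Problem sizes at each level:
Level 0: 64
Level 1: 32
Level 2: 16
Level 3: 8
Level 4: 4
Level 5: 2
Level 6: 1

The root is level 0 and the size-1 base case is level 6 (the tree spans levels 0 through 6, i.e. 7 levels counting the root), so the depth is the number of divisions: log_2(64) = 6

The recursion tree depth is log_2(64) = 6. At each level, the problem size is divided by 2, so it takes 6 divisions to reduce to a base case of size 1. The algorithm makes 2 recursive calls at each level.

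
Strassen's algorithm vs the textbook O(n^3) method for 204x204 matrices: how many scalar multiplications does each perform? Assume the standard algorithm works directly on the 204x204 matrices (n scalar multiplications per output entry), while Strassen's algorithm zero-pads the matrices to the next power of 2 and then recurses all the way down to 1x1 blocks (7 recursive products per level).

Matrix multiplication for 204x204 matrices:

Strassen's algorithm requires power-of-2 dimensions. Pad 204x204 to 256x256 (next power of 2).

Standard algorithm: 204^3 = 8489664 multiplications
Strassen's algorithm: 7^(log2(256)) = 7^8 = 5764801 multiplications
Savings: 8489664 - 5764801 = 2724863 multiplications

Standard: 8489664 multiplications (204^3). Strassen: 5764801 multiplications (7^8, after padding to 256x256). Strassen reduces 8 recursive multiplications to 7 at each level.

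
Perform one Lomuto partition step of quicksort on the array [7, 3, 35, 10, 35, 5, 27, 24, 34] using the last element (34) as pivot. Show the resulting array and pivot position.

Lomuto partition with pivot = 34:

Initial array: [7, 3, 35, 10, 35, 5, 27, 24, 34]

arr[0]=7 <= 34: swap with position 0, array becomes [7, 3, 35, 10, 35, 5, 27, 24, 34]
arr[1]=3 <= 34: swap with position 1, array becomes [7, 3, 35, 10, 35, 5, 27, 24, 34]
arr[2]=35 > 34: no swap
arr[3]=10 <= 34: swap with position 2, array becomes [7, 3, 10, 35, 35, 5, 27, 24, 34]
arr[4]=35 > 34: no swap
arr[5]=5 <= 34: swap with position 3, array becomes [7, 3, 10, 5, 35, 35, 27, 24, 34]
arr[6]=27 <= 34: swap with position 4, array becomes [7, 3, 10, 5, 27, 35, 35, 24, 34]
arr[7]=24 <= 34: swap with position 5, array becomes [7, 3, 10, 5, 27, 24, 35, 35, 34]

Place pivot at position 6: [7, 3, 10, 5, 27, 24, 34, 35, 35]
Pivot position: 6

After partitioning with pivot 34, the array becomes [7, 3, 10, 5, 27, 24, 34, 35, 35]. The pivot is placed at index 6. All elements to the left of the pivot are <= 34, and all elements to the right are > 34.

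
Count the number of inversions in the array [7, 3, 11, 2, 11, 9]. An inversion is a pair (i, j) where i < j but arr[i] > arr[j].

Finding inversions in [7, 3, 11, 2, 11, 9]:

(0, 1): arr[0]=7 > arr[1]=3
(0, 3): arr[0]=7 > arr[3]=2
(1, 3): arr[1]=3 > arr[3]=2
(2, 3): arr[2]=11 > arr[3]=2
(2, 5): arr[2]=11 > arr[5]=9
(4, 5): arr[4]=11 > arr[5]=9

Total inversions: 6

The array has 6 inversion(s): (0,1), (0,3), (1,3), (2,3), (2,5), (4,5). Each pair (i,j) satisfies i < j and arr[i] > arr[j].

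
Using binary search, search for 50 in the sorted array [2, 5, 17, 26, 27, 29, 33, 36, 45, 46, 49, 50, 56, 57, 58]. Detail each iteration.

Binary search for 50 in [2, 5, 17, 26, 27, 29, 33, 36, 45, 46, 49, 50, 56, 57, 58]:

lo=0, hi=14, mid=7, arr[mid]=36 -> 36 < 50, search right half
lo=8, hi=14, mid=11, arr[mid]=50 -> Found target at index 11!

Binary search finds 50 at index 11 after 2 comparisons. The search repeatedly halves the search space by comparing with the middle element.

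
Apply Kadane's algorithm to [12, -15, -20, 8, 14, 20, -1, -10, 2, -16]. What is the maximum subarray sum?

Using Kadane's algorithm on [12, -15, -20, 8, 14, 20, -1, -10, 2, -16]:

Scanning through the array:
Position 1 (value -15): max_ending_here = -3, max_so_far = 12
Position 2 (value -20): max_ending_here = -20, max_so_far = 12
Position 3 (value 8): max_ending_here = 8, max_so_far = 12
Position 4 (value 14): max_ending_here = 22, max_so_far = 22
Position 5 (value 20): max_ending_here = 42, max_so_far = 42
Position 6 (value -1): max_ending_here = 41, max_so_far = 42
Position 7 (value -10): max_ending_here = 31, max_so_far = 42
Position 8 (value 2): max_ending_here = 33, max_so_far = 42
Position 9 (value -16): max_ending_here = 17, max_so_far = 42

Maximum subarray: [8, 14, 20]
Maximum sum: 42

The maximum subarray is [8, 14, 20] with sum 42. This subarray runs from index 3 to index 5.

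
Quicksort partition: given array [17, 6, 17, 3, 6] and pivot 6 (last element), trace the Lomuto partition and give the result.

Lomuto partition with pivot = 6:

Initial array: [17, 6, 17, 3, 6]

arr[0]=17 > 6: no swap
arr[1]=6 <= 6: swap with position 0, array becomes [6, 17, 17, 3, 6]
arr[2]=17 > 6: no swap
arr[3]=3 <= 6: swap with position 1, array becomes [6, 3, 17, 17, 6]

Place pivot at position 2: [6, 3, 6, 17, 17]
Pivot position: 2

After partitioning with pivot 6, the array becomes [6, 3, 6, 17, 17]. The pivot is placed at index 2. All elements to the left of the pivot are <= 6, and all elements to the right are > 6.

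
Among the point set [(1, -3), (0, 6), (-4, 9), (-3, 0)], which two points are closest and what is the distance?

Computing all pairwise distances among 4 points:

d((1, -3), (0, 6)) = 9.0554
d((1, -3), (-4, 9)) = 13.0
d((1, -3), (-3, 0)) = 5.0 <-- minimum
d((0, 6), (-4, 9)) = 5.0 <-- minimum
d((0, 6), (-3, 0)) = 6.7082
d((-4, 9), (-3, 0)) = 9.0554

Minimum distance: 5.0 (tie among 2 pairs: (1, -3) and (-3, 0); (0, 6) and (-4, 9))

The minimum Euclidean distance is 5.0. There is a tie: 2 pairs achieve this minimum — (1, -3) and (-3, 0); (0, 6) and (-4, 9). Any of these is a valid closest pair. For 4 points, brute-force pairwise comparison is shown above. For large n, the divide-and-conquer algorithm (sort by x, recurse on halves, check the dividing strip) achieves O(n log n).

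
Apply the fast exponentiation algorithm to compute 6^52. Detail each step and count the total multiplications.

Computing 6^52 by squaring (build up from 6^1; each line after the first costs one multiplication):

6^1 = 6
6^2 = (6^1)^2 = 6^2 = 36
6^3 = 6 * 6^2 = 6 * 36 = 216
6^6 = (6^3)^2 = 216^2 = 46656
6^12 = (6^6)^2 = 46656^2 = 2176782336
6^13 = 6 * 6^12 = 6 * 2176782336 = 13060694016
6^26 = (6^13)^2 = 13060694016^2 = 170581728179578208256
6^52 = (6^26)^2 = 170581728179578208256^2 = 29098125988731506183153025616435306561536

Result: 29098125988731506183153025616435306561536
Multiplications needed: 7 (7 lines after 6^1)

6^52 = 29098125988731506183153025616435306561536. Using exponentiation by squaring, this requires 7 multiplications. The key idea: if the exponent is even, square the half-power; if odd, multiply by the base once.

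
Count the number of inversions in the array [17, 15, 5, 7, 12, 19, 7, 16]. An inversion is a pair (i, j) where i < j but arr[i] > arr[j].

Finding inversions in [17, 15, 5, 7, 12, 19, 7, 16]:

(0, 1): arr[0]=17 > arr[1]=15
(0, 2): arr[0]=17 > arr[2]=5
(0, 3): arr[0]=17 > arr[3]=7
(0, 4): arr[0]=17 > arr[4]=12
(0, 6): arr[0]=17 > arr[6]=7
(0, 7): arr[0]=17 > arr[7]=16
(1, 2): arr[1]=15 > arr[2]=5
(1, 3): arr[1]=15 > arr[3]=7
(1, 4): arr[1]=15 > arr[4]=12
(1, 6): arr[1]=15 > arr[6]=7
(4, 6): arr[4]=12 > arr[6]=7
(5, 6): arr[5]=19 > arr[6]=7
(5, 7): arr[5]=19 > arr[7]=16

Total inversions: 13

The array has 13 inversion(s): (0,1), (0,2), (0,3), (0,4), (0,6), (0,7), (1,2), (1,3), (1,4), (1,6), (4,6), (5,6), (5,7). Each pair (i,j) satisfies i < j and arr[i] > arr[j].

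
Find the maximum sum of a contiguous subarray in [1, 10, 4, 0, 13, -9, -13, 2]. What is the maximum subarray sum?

Using Kadane's algorithm on [1, 10, 4, 0, 13, -9, -13, 2]:

Scanning through the array:
Position 1 (value 10): max_ending_here = 11, max_so_far = 11
Position 2 (value 4): max_ending_here = 15, max_so_far = 15
Position 3 (value 0): max_ending_here = 15, max_so_far = 15
Position 4 (value 13): max_ending_here = 28, max_so_far = 28
Position 5 (value -9): max_ending_here = 19, max_so_far = 28
Position 6 (value -13): max_ending_here = 6, max_so_far = 28
Position 7 (value 2): max_ending_here = 8, max_so_far = 28

Maximum subarray: [1, 10, 4, 0, 13]
Maximum sum: 28

The maximum subarray is [1, 10, 4, 0, 13] with sum 28. This subarray runs from index 0 to index 4.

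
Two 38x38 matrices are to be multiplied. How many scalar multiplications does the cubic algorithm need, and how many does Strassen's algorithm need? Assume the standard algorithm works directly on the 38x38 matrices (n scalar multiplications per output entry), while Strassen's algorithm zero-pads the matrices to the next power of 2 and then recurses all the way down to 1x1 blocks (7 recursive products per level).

Matrix multiplication for 38x38 matrices:

Strassen's algorithm requires power-of-2 dimensions. Pad 38x38 to 64x64 (next power of 2).

Standard algorithm: 38^3 = 54872 multiplications
Strassen's algorithm: 7^(log2(64)) = 7^6 = 117649 multiplications
Difference: 54872 - 117649 = -62777 (Strassen uses MORE here due to padding overhead — for small or just-over-power-of-2 n, padding can outweigh the per-level savings)

Standard: 54872 multiplications (38^3). Strassen: 117649 multiplications (7^6, after padding to 64x64). Strassen reduces 8 recursive multiplications to 7 at each level.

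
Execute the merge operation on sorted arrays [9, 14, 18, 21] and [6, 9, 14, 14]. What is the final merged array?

Merging process:

Compare 9 vs 6: take 6 from right. Merged: [6]
Compare 9 vs 9: take 9 from left. Merged: [6, 9]
Compare 14 vs 9: take 9 from right. Merged: [6, 9, 9]
Compare 14 vs 14: take 14 from left. Merged: [6, 9, 9, 14]
Compare 18 vs 14: take 14 from right. Merged: [6, 9, 9, 14, 14]
Compare 18 vs 14: take 14 from right. Merged: [6, 9, 9, 14, 14, 14]
Append remaining from left: [18, 21]. Merged: [6, 9, 9, 14, 14, 14, 18, 21]

Final merged array: [6, 9, 9, 14, 14, 14, 18, 21]
Total comparisons: 6

The merged array is [6, 9, 9, 14, 14, 14, 18, 21], requiring 6 comparisons. The merge step runs in O(n) time where n is the total number of elements.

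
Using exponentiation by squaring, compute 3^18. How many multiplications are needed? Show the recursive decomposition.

Computing 3^18 by squaring (build up from 3^1; each line after the first costs one multiplication):

3^1 = 3
3^2 = (3^1)^2 = 3^2 = 9
3^4 = (3^2)^2 = 9^2 = 81
3^8 = (3^4)^2 = 81^2 = 6561
3^9 = 3 * 3^8 = 3 * 6561 = 19683
3^18 = (3^9)^2 = 19683^2 = 387420489

Result: 387420489
Multiplications needed: 5 (5 lines after 3^1)

3^18 = 387420489. Using exponentiation by squaring, this requires 5 multiplications. The key idea: if the exponent is even, square the half-power; if odd, multiply by the base once.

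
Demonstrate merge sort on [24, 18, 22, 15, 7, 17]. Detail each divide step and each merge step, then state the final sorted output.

Merge sort trace:

Split: [24, 18, 22, 15, 7, 17] -> [24, 18, 22] and [15, 7, 17]
  Split: [24, 18, 22] -> [24] and [18, 22]
    Split: [18, 22] -> [18] and [22]
    Merge: [18] + [22] -> [18, 22]
  Merge: [24] + [18, 22] -> [18, 22, 24]
  Split: [15, 7, 17] -> [15] and [7, 17]
    Split: [7, 17] -> [7] and [17]
    Merge: [7] + [17] -> [7, 17]
  Merge: [15] + [7, 17] -> [7, 15, 17]
Merge: [18, 22, 24] + [7, 15, 17] -> [7, 15, 17, 18, 22, 24]

Final sorted array: [7, 15, 17, 18, 22, 24]

The merge sort proceeds by recursively splitting the array and merging sorted halves.
After all merges, the sorted array is [7, 15, 17, 18, 22, 24].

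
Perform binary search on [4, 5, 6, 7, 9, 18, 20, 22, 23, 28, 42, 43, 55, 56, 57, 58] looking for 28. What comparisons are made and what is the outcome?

Binary search for 28 in [4, 5, 6, 7, 9, 18, 20, 22, 23, 28, 42, 43, 55, 56, 57, 58]:

lo=0, hi=15, mid=7, arr[mid]=22 -> 22 < 28, search right half
lo=8, hi=15, mid=11, arr[mid]=43 -> 43 > 28, search left half
lo=8, hi=10, mid=9, arr[mid]=28 -> Found target at index 9!

Binary search finds 28 at index 9 after 3 comparisons. The search repeatedly halves the search space by comparing with the middle element.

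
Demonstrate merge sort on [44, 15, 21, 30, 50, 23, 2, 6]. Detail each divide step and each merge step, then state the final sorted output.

Merge sort trace:

Split: [44, 15, 21, 30, 50, 23, 2, 6] -> [44, 15, 21, 30] and [50, 23, 2, 6]
  Split: [44, 15, 21, 30] -> [44, 15] and [21, 30]
    Split: [44, 15] -> [44] and [15]
    Merge: [44] + [15] -> [15, 44]
    Split: [21, 30] -> [21] and [30]
    Merge: [21] + [30] -> [21, 30]
  Merge: [15, 44] + [21, 30] -> [15, 21, 30, 44]
  Split: [50, 23, 2, 6] -> [50, 23] and [2, 6]
    Split: [50, 23] -> [50] and [23]
    Merge: [50] + [23] -> [23, 50]
    Split: [2, 6] -> [2] and [6]
    Merge: [2] + [6] -> [2, 6]
  Merge: [23, 50] + [2, 6] -> [2, 6, 23, 50]
Merge: [15, 21, 30, 44] + [2, 6, 23, 50] -> [2, 6, 15, 21, 23, 30, 44, 50]

Final sorted array: [2, 6, 15, 21, 23, 30, 44, 50]

The merge sort proceeds by recursively splitting the array and merging sorted halves.
After all merges, the sorted array is [2, 6, 15, 21, 23, 30, 44, 50].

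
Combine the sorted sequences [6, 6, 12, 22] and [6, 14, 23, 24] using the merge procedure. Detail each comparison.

Merging process:

Compare 6 vs 6: take 6 from left. Merged: [6]
Compare 6 vs 6: take 6 from left. Merged: [6, 6]
Compare 12 vs 6: take 6 from right. Merged: [6, 6, 6]
Compare 12 vs 14: take 12 from left. Merged: [6, 6, 6, 12]
Compare 22 vs 14: take 14 from right. Merged: [6, 6, 6, 12, 14]
Compare 22 vs 23: take 22 from left. Merged: [6, 6, 6, 12, 14, 22]
Append remaining from right: [23, 24]. Merged: [6, 6, 6, 12, 14, 22, 23, 24]

Final merged array: [6, 6, 6, 12, 14, 22, 23, 24]
Total comparisons: 6

The merged array is [6, 6, 6, 12, 14, 22, 23, 24], requiring 6 comparisons. The merge step runs in O(n) time where n is the total number of elements.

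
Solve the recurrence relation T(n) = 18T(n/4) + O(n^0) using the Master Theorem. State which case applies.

Master Theorem for T(n) = 18T(n/4) + O(n^0):

a = 18, b = 4, c = 0
log_b(a) = log_4(18) = 2.0850

Case 1: c = 0 < log_4(18) = 2.0850
T(n) = O(n^(log_4 18))

For T(n) = 18T(n/4) + O(n^0): log_4(18) = 2.0850. This is Case 1 of the Master Theorem (c < log_b(a), work dominated by leaves), giving O(n^(log_4 18)).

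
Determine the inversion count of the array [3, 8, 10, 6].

Finding inversions in [3, 8, 10, 6]:

(1, 3): arr[1]=8 > arr[3]=6
(2, 3): arr[2]=10 > arr[3]=6

Total inversions: 2

The array has 2 inversion(s): (1,3), (2,3). Each pair (i,j) satisfies i < j and arr[i] > arr[j].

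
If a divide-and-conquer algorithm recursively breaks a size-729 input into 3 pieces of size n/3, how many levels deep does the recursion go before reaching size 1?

For divide and conquer with division factor 3:

Problem sizes at each level:
Level 0: 729
Level 1: 243
Level 2: 81
Level 3: 27
Level 4: 9
Level 5: 3
Level 6: 1

The root is level 0 and the size-1 base case is level 6 (the tree spans levels 0 through 6, i.e. 7 levels counting the root), so the depth is the number of divisions: log_3(729) = 6

The recursion tree depth is log_3(729) = 6. At each level, the problem size is divided by 3, so it takes 6 divisions to reduce to a base case of size 1. The algorithm makes 3 recursive calls at each level.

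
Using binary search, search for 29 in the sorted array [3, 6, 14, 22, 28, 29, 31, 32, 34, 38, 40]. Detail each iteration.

Binary search for 29 in [3, 6, 14, 22, 28, 29, 31, 32, 34, 38, 40]:

lo=0, hi=10, mid=5, arr[mid]=29 -> Found target at index 5!

Binary search finds 29 at index 5 after 1 comparisons. The search repeatedly halves the search space by comparing with the middle element.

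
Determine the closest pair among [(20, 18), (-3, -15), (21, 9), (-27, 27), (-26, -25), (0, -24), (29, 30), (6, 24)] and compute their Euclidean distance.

Computing all pairwise distances among 8 points:

d((20, 18), (-3, -15)) = 40.2244
d((20, 18), (21, 9)) = 9.0554 <-- minimum
d((20, 18), (-27, 27)) = 47.8539
d((20, 18), (-26, -25)) = 62.9682
d((20, 18), (0, -24)) = 46.5188
d((20, 18), (29, 30)) = 15.0
d((20, 18), (6, 24)) = 15.2315
d((-3, -15), (21, 9)) = 33.9411
d((-3, -15), (-27, 27)) = 48.3735
d((-3, -15), (-26, -25)) = 25.0799
d((-3, -15), (0, -24)) = 9.4868
d((-3, -15), (29, 30)) = 55.2178
d((-3, -15), (6, 24)) = 40.025
d((21, 9), (-27, 27)) = 51.264
d((21, 9), (-26, -25)) = 58.0086
d((21, 9), (0, -24)) = 39.1152
d((21, 9), (29, 30)) = 22.4722
d((21, 9), (6, 24)) = 21.2132
d((-27, 27), (-26, -25)) = 52.0096
d((-27, 27), (0, -24)) = 57.7062
d((-27, 27), (29, 30)) = 56.0803
d((-27, 27), (6, 24)) = 33.1361
d((-26, -25), (0, -24)) = 26.0192
d((-26, -25), (29, 30)) = 77.7817
d((-26, -25), (6, 24)) = 58.5235
d((0, -24), (29, 30)) = 61.2944
d((0, -24), (6, 24)) = 48.3735
d((29, 30), (6, 24)) = 23.7697

Closest pair: (20, 18) and (21, 9) with distance 9.0554

The closest pair is (20, 18) and (21, 9) with Euclidean distance 9.0554. For 8 points, brute-force pairwise comparison is shown above. For large n, the divide-and-conquer algorithm (sort by x, recurse on halves, check the dividing strip) achieves O(n log n).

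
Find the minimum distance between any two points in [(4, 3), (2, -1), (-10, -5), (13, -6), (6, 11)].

Computing all pairwise distances among 5 points:

d((4, 3), (2, -1)) = 4.4721 <-- minimum
d((4, 3), (-10, -5)) = 16.1245
d((4, 3), (13, -6)) = 12.7279
d((4, 3), (6, 11)) = 8.2462
d((2, -1), (-10, -5)) = 12.6491
d((2, -1), (13, -6)) = 12.083
d((2, -1), (6, 11)) = 12.6491
d((-10, -5), (13, -6)) = 23.0217
d((-10, -5), (6, 11)) = 22.6274
d((13, -6), (6, 11)) = 18.3848

Closest pair: (4, 3) and (2, -1) with distance 4.4721

The closest pair is (4, 3) and (2, -1) with Euclidean distance 4.4721. For 5 points, brute-force pairwise comparison is shown above. For large n, the divide-and-conquer algorithm (sort by x, recurse on halves, check the dividing strip) achieves O(n log n).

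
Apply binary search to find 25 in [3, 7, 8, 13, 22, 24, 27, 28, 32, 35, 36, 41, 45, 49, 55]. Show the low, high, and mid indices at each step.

Binary search for 25 in [3, 7, 8, 13, 22, 24, 27, 28, 32, 35, 36, 41, 45, 49, 55]:

lo=0, hi=14, mid=7, arr[mid]=28 -> 28 > 25, search left half
lo=0, hi=6, mid=3, arr[mid]=13 -> 13 < 25, search right half
lo=4, hi=6, mid=5, arr[mid]=24 -> 24 < 25, search right half
lo=6, hi=6, mid=6, arr[mid]=27 -> 27 > 25, search left half
lo=6 > hi=5, target 25 not found

Binary search determines that 25 is not in the array after 4 comparisons. The search space was exhausted without finding the target.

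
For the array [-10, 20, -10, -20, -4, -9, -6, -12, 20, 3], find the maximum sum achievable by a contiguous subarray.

Using Kadane's algorithm on [-10, 20, -10, -20, -4, -9, -6, -12, 20, 3]:

Scanning through the array:
Position 1 (value 20): max_ending_here = 20, max_so_far = 20
Position 2 (value -10): max_ending_here = 10, max_so_far = 20
Position 3 (value -20): max_ending_here = -10, max_so_far = 20
Position 4 (value -4): max_ending_here = -4, max_so_far = 20
Position 5 (value -9): max_ending_here = -9, max_so_far = 20
Position 6 (value -6): max_ending_here = -6, max_so_far = 20
Position 7 (value -12): max_ending_here = -12, max_so_far = 20
Position 8 (value 20): max_ending_here = 20, max_so_far = 20
Position 9 (value 3): max_ending_here = 23, max_so_far = 23

Maximum subarray: [20, 3]
Maximum sum: 23

The maximum subarray is [20, 3] with sum 23. This subarray runs from index 8 to index 9.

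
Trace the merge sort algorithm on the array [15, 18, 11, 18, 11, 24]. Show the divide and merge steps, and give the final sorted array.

Merge sort trace:

Split: [15, 18, 11, 18, 11, 24] -> [15, 18, 11] and [18, 11, 24]
  Split: [15, 18, 11] -> [15] and [18, 11]
    Split: [18, 11] -> [18] and [11]
    Merge: [18] + [11] -> [11, 18]
  Merge: [15] + [11, 18] -> [11, 15, 18]
  Split: [18, 11, 24] -> [18] and [11, 24]
    Split: [11, 24] -> [11] and [24]
    Merge: [11] + [24] -> [11, 24]
  Merge: [18] + [11, 24] -> [11, 18, 24]
Merge: [11, 15, 18] + [11, 18, 24] -> [11, 11, 15, 18, 18, 24]

Final sorted array: [11, 11, 15, 18, 18, 24]

The merge sort proceeds by recursively splitting the array and merging sorted halves.
After all merges, the sorted array is [11, 11, 15, 18, 18, 24].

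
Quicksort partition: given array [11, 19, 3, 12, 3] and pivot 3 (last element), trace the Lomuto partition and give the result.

Lomuto partition with pivot = 3:

Initial array: [11, 19, 3, 12, 3]

arr[0]=11 > 3: no swap
arr[1]=19 > 3: no swap
arr[2]=3 <= 3: swap with position 0, array becomes [3, 19, 11, 12, 3]
arr[3]=12 > 3: no swap

Place pivot at position 1: [3, 3, 11, 12, 19]
Pivot position: 1

After partitioning with pivot 3, the array becomes [3, 3, 11, 12, 19]. The pivot is placed at index 1. All elements to the left of the pivot are <= 3, and all elements to the right are > 3.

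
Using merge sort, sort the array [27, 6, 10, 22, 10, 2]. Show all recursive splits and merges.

Merge sort trace:

Split: [27, 6, 10, 22, 10, 2] -> [27, 6, 10] and [22, 10, 2]
  Split: [27, 6, 10] -> [27] and [6, 10]
    Split: [6, 10] -> [6] and [10]
    Merge: [6] + [10] -> [6, 10]
  Merge: [27] + [6, 10] -> [6, 10, 27]
  Split: [22, 10, 2] -> [22] and [10, 2]
    Split: [10, 2] -> [10] and [2]
    Merge: [10] + [2] -> [2, 10]
  Merge: [22] + [2, 10] -> [2, 10, 22]
Merge: [6, 10, 27] + [2, 10, 22] -> [2, 6, 10, 10, 22, 27]

Final sorted array: [2, 6, 10, 10, 22, 27]

The merge sort proceeds by recursively splitting the array and merging sorted halves.
After all merges, the sorted array is [2, 6, 10, 10, 22, 27].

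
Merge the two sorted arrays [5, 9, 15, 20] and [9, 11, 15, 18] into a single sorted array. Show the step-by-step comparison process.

Merging process:

Compare 5 vs 9: take 5 from left. Merged: [5]
Compare 9 vs 9: take 9 from left. Merged: [5, 9]
Compare 15 vs 9: take 9 from right. Merged: [5, 9, 9]
Compare 15 vs 11: take 11 from right. Merged: [5, 9, 9, 11]
Compare 15 vs 15: take 15 from left. Merged: [5, 9, 9, 11, 15]
Compare 20 vs 15: take 15 from right. Merged: [5, 9, 9, 11, 15, 15]
Compare 20 vs 18: take 18 from right. Merged: [5, 9, 9, 11, 15, 15, 18]
Append remaining from left: [20]. Merged: [5, 9, 9, 11, 15, 15, 18, 20]

Final merged array: [5, 9, 9, 11, 15, 15, 18, 20]
Total comparisons: 7

The merged array is [5, 9, 9, 11, 15, 15, 18, 20], requiring 7 comparisons. The merge step runs in O(n) time where n is the total number of elements.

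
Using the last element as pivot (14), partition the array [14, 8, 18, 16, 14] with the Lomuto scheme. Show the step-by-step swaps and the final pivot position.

Lomuto partition with pivot = 14:

Initial array: [14, 8, 18, 16, 14]

arr[0]=14 <= 14: swap with position 0, array becomes [14, 8, 18, 16, 14]
arr[1]=8 <= 14: swap with position 1, array becomes [14, 8, 18, 16, 14]
arr[2]=18 > 14: no swap
arr[3]=16 > 14: no swap

Place pivot at position 2: [14, 8, 14, 16, 18]
Pivot position: 2

After partitioning with pivot 14, the array becomes [14, 8, 14, 16, 18]. The pivot is placed at index 2. All elements to the left of the pivot are <= 14, and all elements to the right are > 14.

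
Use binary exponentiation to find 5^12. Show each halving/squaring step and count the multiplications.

Computing 5^12 by squaring (build up from 5^1; each line after the first costs one multiplication):

5^1 = 5
5^2 = (5^1)^2 = 5^2 = 25
5^3 = 5 * 5^2 = 5 * 25 = 125
5^6 = (5^3)^2 = 125^2 = 15625
5^12 = (5^6)^2 = 15625^2 = 244140625

Result: 244140625
Multiplications needed: 4 (4 lines after 5^1)

5^12 = 244140625. Using exponentiation by squaring, this requires 4 multiplications. The key idea: if the exponent is even, square the half-power; if odd, multiply by the base once.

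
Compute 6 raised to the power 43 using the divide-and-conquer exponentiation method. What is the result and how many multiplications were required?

Computing 6^43 by squaring (build up from 6^1; each line after the first costs one multiplication):

6^1 = 6
6^2 = (6^1)^2 = 6^2 = 36
6^4 = (6^2)^2 = 36^2 = 1296
6^5 = 6 * 6^4 = 6 * 1296 = 7776
6^10 = (6^5)^2 = 7776^2 = 60466176
6^20 = (6^10)^2 = 60466176^2 = 3656158440062976
6^21 = 6 * 6^20 = 6 * 3656158440062976 = 21936950640377856
6^42 = (6^21)^2 = 21936950640377856^2 = 481229803398374426442198455156736
6^43 = 6 * 6^42 = 6 * 481229803398374426442198455156736 = 2887378820390246558653190730940416

Result: 2887378820390246558653190730940416
Multiplications needed: 8 (8 lines after 6^1)

6^43 = 2887378820390246558653190730940416. Using exponentiation by squaring, this requires 8 multiplications. The key idea: if the exponent is even, square the half-power; if odd, multiply by the base once.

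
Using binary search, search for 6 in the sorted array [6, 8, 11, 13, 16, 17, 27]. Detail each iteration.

Binary search for 6 in [6, 8, 11, 13, 16, 17, 27]:

lo=0, hi=6, mid=3, arr[mid]=13 -> 13 > 6, search left half
lo=0, hi=2, mid=1, arr[mid]=8 -> 8 > 6, search left half
lo=0, hi=0, mid=0, arr[mid]=6 -> Found target at index 0!

Binary search finds 6 at index 0 after 3 comparisons. The search repeatedly halves the search space by comparing with the middle element.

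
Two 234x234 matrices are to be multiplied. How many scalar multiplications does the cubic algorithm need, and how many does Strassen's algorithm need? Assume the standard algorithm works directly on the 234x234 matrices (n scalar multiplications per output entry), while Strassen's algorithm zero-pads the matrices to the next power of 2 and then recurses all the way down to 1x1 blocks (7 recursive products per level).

Matrix multiplication for 234x234 matrices:

Strassen's algorithm requires power-of-2 dimensions. Pad 234x234 to 256x256 (next power of 2).

Standard algorithm: 234^3 = 12812904 multiplications
Strassen's algorithm: 7^(log2(256)) = 7^8 = 5764801 multiplications
Savings: 12812904 - 5764801 = 7048103 multiplications

Standard: 12812904 multiplications (234^3). Strassen: 5764801 multiplications (7^8, after padding to 256x256). Strassen reduces 8 recursive multiplications to 7 at each level.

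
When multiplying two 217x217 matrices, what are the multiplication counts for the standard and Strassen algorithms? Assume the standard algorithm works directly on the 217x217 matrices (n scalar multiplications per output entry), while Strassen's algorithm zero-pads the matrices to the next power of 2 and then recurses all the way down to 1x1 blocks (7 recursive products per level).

Matrix multiplication for 217x217 matrices:

Strassen's algorithm requires power-of-2 dimensions. Pad 217x217 to 256x256 (next power of 2).

Standard algorithm: 217^3 = 10218313 multiplications
Strassen's algorithm: 7^(log2(256)) = 7^8 = 5764801 multiplications
Savings: 10218313 - 5764801 = 4453512 multiplications

Standard: 10218313 multiplications (217^3). Strassen: 5764801 multiplications (7^8, after padding to 256x256). Strassen reduces 8 recursive multiplications to 7 at each level.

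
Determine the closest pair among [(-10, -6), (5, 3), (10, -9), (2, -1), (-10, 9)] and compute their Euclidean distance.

Computing all pairwise distances among 5 points:

d((-10, -6), (5, 3)) = 17.4929
d((-10, -6), (10, -9)) = 20.2237
d((-10, -6), (2, -1)) = 13.0
d((-10, -6), (-10, 9)) = 15.0
d((5, 3), (10, -9)) = 13.0
d((5, 3), (2, -1)) = 5.0 <-- minimum
d((5, 3), (-10, 9)) = 16.1555
d((10, -9), (2, -1)) = 11.3137
d((10, -9), (-10, 9)) = 26.9072
d((2, -1), (-10, 9)) = 15.6205

Closest pair: (5, 3) and (2, -1) with distance 5.0

The closest pair is (5, 3) and (2, -1) with Euclidean distance 5.0. For 5 points, brute-force pairwise comparison is shown above. For large n, the divide-and-conquer algorithm (sort by x, recurse on halves, check the dividing strip) achieves O(n log n).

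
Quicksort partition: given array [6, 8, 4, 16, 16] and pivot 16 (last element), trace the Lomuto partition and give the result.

Lomuto partition with pivot = 16:

Initial array: [6, 8, 4, 16, 16]

arr[0]=6 <= 16: swap with position 0, array becomes [6, 8, 4, 16, 16]
arr[1]=8 <= 16: swap with position 1, array becomes [6, 8, 4, 16, 16]
arr[2]=4 <= 16: swap with position 2, array becomes [6, 8, 4, 16, 16]
arr[3]=16 <= 16: swap with position 3, array becomes [6, 8, 4, 16, 16]

Place pivot at position 4: [6, 8, 4, 16, 16]
Pivot position: 4

After partitioning with pivot 16, the array becomes [6, 8, 4, 16, 16]. The pivot is placed at index 4. All elements to the left of the pivot are <= 16, and all elements to the right are > 16.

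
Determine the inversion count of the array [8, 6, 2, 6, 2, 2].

Finding inversions in [8, 6, 2, 6, 2, 2]:

(0, 1): arr[0]=8 > arr[1]=6
(0, 2): arr[0]=8 > arr[2]=2
(0, 3): arr[0]=8 > arr[3]=6
(0, 4): arr[0]=8 > arr[4]=2
(0, 5): arr[0]=8 > arr[5]=2
(1, 2): arr[1]=6 > arr[2]=2
(1, 4): arr[1]=6 > arr[4]=2
(1, 5): arr[1]=6 > arr[5]=2
(3, 4): arr[3]=6 > arr[4]=2
(3, 5): arr[3]=6 > arr[5]=2

Total inversions: 10

The array has 10 inversion(s): (0,1), (0,2), (0,3), (0,4), (0,5), (1,2), (1,4), (1,5), (3,4), (3,5). Each pair (i,j) satisfies i < j and arr[i] > arr[j].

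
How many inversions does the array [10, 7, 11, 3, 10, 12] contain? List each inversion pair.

Finding inversions in [10, 7, 11, 3, 10, 12]:

(0, 1): arr[0]=10 > arr[1]=7
(0, 3): arr[0]=10 > arr[3]=3
(1, 3): arr[1]=7 > arr[3]=3
(2, 3): arr[2]=11 > arr[3]=3
(2, 4): arr[2]=11 > arr[4]=10

Total inversions: 5

The array has 5 inversion(s): (0,1), (0,3), (1,3), (2,3), (2,4). Each pair (i,j) satisfies i < j and arr[i] > arr[j].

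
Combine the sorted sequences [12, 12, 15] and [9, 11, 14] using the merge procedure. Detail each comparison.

Merging process:

Compare 12 vs 9: take 9 from right. Merged: [9]
Compare 12 vs 11: take 11 from right. Merged: [9, 11]
Compare 12 vs 14: take 12 from left. Merged: [9, 11, 12]
Compare 12 vs 14: take 12 from left. Merged: [9, 11, 12, 12]
Compare 15 vs 14: take 14 from right. Merged: [9, 11, 12, 12, 14]
Append remaining from left: [15]. Merged: [9, 11, 12, 12, 14, 15]

Final merged array: [9, 11, 12, 12, 14, 15]
Total comparisons: 5

The merged array is [9, 11, 12, 12, 14, 15], requiring 5 comparisons. The merge step runs in O(n) time where n is the total number of elements.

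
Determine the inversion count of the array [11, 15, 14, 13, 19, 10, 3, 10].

Finding inversions in [11, 15, 14, 13, 19, 10, 3, 10]:

(0, 5): arr[0]=11 > arr[5]=10
(0, 6): arr[0]=11 > arr[6]=3
(0, 7): arr[0]=11 > arr[7]=10
(1, 2): arr[1]=15 > arr[2]=14
(1, 3): arr[1]=15 > arr[3]=13
(1, 5): arr[1]=15 > arr[5]=10
(1, 6): arr[1]=15 > arr[6]=3
(1, 7): arr[1]=15 > arr[7]=10
(2, 3): arr[2]=14 > arr[3]=13
(2, 5): arr[2]=14 > arr[5]=10
(2, 6): arr[2]=14 > arr[6]=3
(2, 7): arr[2]=14 > arr[7]=10
(3, 5): arr[3]=13 > arr[5]=10
(3, 6): arr[3]=13 > arr[6]=3
(3, 7): arr[3]=13 > arr[7]=10
(4, 5): arr[4]=19 > arr[5]=10
(4, 6): arr[4]=19 > arr[6]=3
(4, 7): arr[4]=19 > arr[7]=10
(5, 6): arr[5]=10 > arr[6]=3

Total inversions: 19

The array has 19 inversion(s): (0,5), (0,6), (0,7), (1,2), (1,3), (1,5), (1,6), (1,7), (2,3), (2,5), (2,6), (2,7), (3,5), (3,6), (3,7), (4,5), (4,6), (4,7), (5,6). Each pair (i,j) satisfies i < j and arr[i] > arr[j].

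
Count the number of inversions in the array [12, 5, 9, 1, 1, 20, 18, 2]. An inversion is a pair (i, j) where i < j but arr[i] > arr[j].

Finding inversions in [12, 5, 9, 1, 1, 20, 18, 2]:

(0, 1): arr[0]=12 > arr[1]=5
(0, 2): arr[0]=12 > arr[2]=9
(0, 3): arr[0]=12 > arr[3]=1
(0, 4): arr[0]=12 > arr[4]=1
(0, 7): arr[0]=12 > arr[7]=2
(1, 3): arr[1]=5 > arr[3]=1
(1, 4): arr[1]=5 > arr[4]=1
(1, 7): arr[1]=5 > arr[7]=2
(2, 3): arr[2]=9 > arr[3]=1
(2, 4): arr[2]=9 > arr[4]=1
(2, 7): arr[2]=9 > arr[7]=2
(5, 6): arr[5]=20 > arr[6]=18
(5, 7): arr[5]=20 > arr[7]=2
(6, 7): arr[6]=18 > arr[7]=2

Total inversions: 14

The array has 14 inversion(s): (0,1), (0,2), (0,3), (0,4), (0,7), (1,3), (1,4), (1,7), (2,3), (2,4), (2,7), (5,6), (5,7), (6,7). Each pair (i,j) satisfies i < j and arr[i] > arr[j].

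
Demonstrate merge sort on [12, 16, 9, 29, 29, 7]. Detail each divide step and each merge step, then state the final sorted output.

Merge sort trace:

Split: [12, 16, 9, 29, 29, 7] -> [12, 16, 9] and [29, 29, 7]
  Split: [12, 16, 9] -> [12] and [16, 9]
    Split: [16, 9] -> [16] and [9]
    Merge: [16] + [9] -> [9, 16]
  Merge: [12] + [9, 16] -> [9, 12, 16]
  Split: [29, 29, 7] -> [29] and [29, 7]
    Split: [29, 7] -> [29] and [7]
    Merge: [29] + [7] -> [7, 29]
  Merge: [29] + [7, 29] -> [7, 29, 29]
Merge: [9, 12, 16] + [7, 29, 29] -> [7, 9, 12, 16, 29, 29]

Final sorted array: [7, 9, 12, 16, 29, 29]

The merge sort proceeds by recursively splitting the array and merging sorted halves.
After all merges, the sorted array is [7, 9, 12, 16, 29, 29].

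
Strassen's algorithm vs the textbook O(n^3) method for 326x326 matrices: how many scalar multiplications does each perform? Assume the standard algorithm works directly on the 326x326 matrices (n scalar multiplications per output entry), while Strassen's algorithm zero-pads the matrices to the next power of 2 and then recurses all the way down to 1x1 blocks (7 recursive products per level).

Matrix multiplication for 326x326 matrices:

Strassen's algorithm requires power-of-2 dimensions. Pad 326x326 to 512x512 (next power of 2).

Standard algorithm: 326^3 = 34645976 multiplications
Strassen's algorithm: 7^(log2(512)) = 7^9 = 40353607 multiplications
Difference: 34645976 - 40353607 = -5707631 (Strassen uses MORE here due to padding overhead — for small or just-over-power-of-2 n, padding can outweigh the per-level savings)

Standard: 34645976 multiplications (326^3). Strassen: 40353607 multiplications (7^9, after padding to 512x512). Strassen reduces 8 recursive multiplications to 7 at each level.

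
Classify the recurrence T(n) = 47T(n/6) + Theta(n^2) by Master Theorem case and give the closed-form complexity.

Master Theorem for T(n) = 47T(n/6) + O(n^2):

a = 47, b = 6, c = 2
log_b(a) = log_6(47) = 2.1488

Case 1: c = 2 < log_6(47) = 2.1488
T(n) = O(n^(log_6 47))

For T(n) = 47T(n/6) + O(n^2): log_6(47) = 2.1488. This is Case 1 of the Master Theorem (c < log_b(a), work dominated by leaves), giving O(n^(log_6 47)).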